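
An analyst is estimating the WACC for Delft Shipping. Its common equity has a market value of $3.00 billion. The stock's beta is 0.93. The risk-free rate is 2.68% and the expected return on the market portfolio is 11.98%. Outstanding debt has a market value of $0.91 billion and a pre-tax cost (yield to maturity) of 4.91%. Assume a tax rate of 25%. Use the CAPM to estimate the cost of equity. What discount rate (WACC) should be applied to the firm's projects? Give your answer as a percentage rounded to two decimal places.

9.55%

Market risk premium = 11.98% − 2.68% = 9.3%.
Cost of equity via CAPM: Re = 2.68% + 0.93 × 9.3% = 11.3290%.
Total capital V = 3 + 0.91 = 3.91.
Equity: weight = 3/3.91 = 0.7673; cost = 11.329%.
Debt: weight = 0.91/3.91 = 0.2327; after-tax cost = 4.91% × (1 − 25%) = 3.6825%.
WACC = 0.7673 × 11.3290% + 0.2327 × 3.6825% = 9.5494%.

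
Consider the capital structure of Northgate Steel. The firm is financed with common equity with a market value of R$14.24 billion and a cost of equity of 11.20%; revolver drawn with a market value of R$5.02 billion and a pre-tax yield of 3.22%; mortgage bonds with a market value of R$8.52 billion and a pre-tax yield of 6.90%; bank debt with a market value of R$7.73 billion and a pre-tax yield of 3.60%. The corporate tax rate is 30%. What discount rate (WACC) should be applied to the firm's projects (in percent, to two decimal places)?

Total capital V = 14.24 + 5.02 + 8.52 + 7.73 = 35.51.
Equity: weight = 14.24/35.51 = 0.4010; cost = 11.2%.
Revolver drawn: weight = 5.02/35.51 = 0.1414; after-tax cost = 3.22% × (1 − 30%) = 2.2540%.
Mortgage bonds: weight = 8.52/35.51 = 0.2399; after-tax cost = 6.9% × (1 − 30%) = 4.8300%.
Bank debt: weight = 7.73/35.51 = 0.2177; after-tax cost = 3.6% × (1 − 30%) = 2.5200%.
WACC = 0.4010 × 11.2000% + 0.1414 × 2.2540% + 0.2399 × 4.8300% + 0.2177 × 2.5200% = 6.5174%.

6.52%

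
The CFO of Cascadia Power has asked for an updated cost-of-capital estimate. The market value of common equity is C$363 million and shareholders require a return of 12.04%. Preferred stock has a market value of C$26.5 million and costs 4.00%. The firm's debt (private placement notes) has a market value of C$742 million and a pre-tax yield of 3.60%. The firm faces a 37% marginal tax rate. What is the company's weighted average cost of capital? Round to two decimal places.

5.44%

Total capital V = 363 + 26.5 + 742 = 1131.5.
Equity: weight = 363/1131.5 = 0.3208; cost = 12.04%.
Preferred: weight = 26.5/1131.5 = 0.0234; cost = 4%.
Private placement notes: weight = 742/1131.5 = 0.6558; after-tax cost = 3.6% × (1 − 37%) = 2.2680%.
WACC = 0.3208 × 12.0400% + 0.0234 × 4.0000% + 0.6558 × 2.2680% = 5.4435%.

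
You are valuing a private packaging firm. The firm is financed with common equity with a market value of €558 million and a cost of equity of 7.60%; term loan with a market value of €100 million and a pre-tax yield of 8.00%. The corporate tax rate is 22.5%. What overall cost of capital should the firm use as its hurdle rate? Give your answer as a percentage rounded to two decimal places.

7.39%

Total capital V = 558 + 100 = 658.
Equity: weight = 558/658 = 0.8480; cost = 7.6%.
Term loan: weight = 100/658 = 0.1520; after-tax cost = 8% × (1 − 22.5%) = 6.2000%.
WACC = 0.8480 × 7.6000% + 0.1520 × 6.2000% = 7.3872%.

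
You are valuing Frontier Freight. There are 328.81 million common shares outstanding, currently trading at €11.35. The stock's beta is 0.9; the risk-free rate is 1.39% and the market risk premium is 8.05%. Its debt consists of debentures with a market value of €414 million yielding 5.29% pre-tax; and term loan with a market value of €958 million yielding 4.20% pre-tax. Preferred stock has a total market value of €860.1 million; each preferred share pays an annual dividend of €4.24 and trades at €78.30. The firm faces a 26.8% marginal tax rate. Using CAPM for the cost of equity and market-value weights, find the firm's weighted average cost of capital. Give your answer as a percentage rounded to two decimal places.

6.95%

Cost of equity via CAPM: Re = 1.39% + 0.9 × 8.05% = 8.6350%.
Cost of preferred: Rp = 4.24 / 78.3 = 5.4151%.
Market value of equity E = 11.35 × 328.81m = 3731.9935m.
Total capital V = 3731.9935 + 860.1 + 414 + 958 = 5964.0935.
Equity: weight = 3731.9935/5964.0935 = 0.6257; cost = 8.635%.
Preferred: weight = 860.1/5964.0935 = 0.1442; cost = 5.4151%.
Debentures: weight = 414/5964.0935 = 0.0694; after-tax cost = 5.29% × (1 − 26.8%) = 3.8723%.
Term loan: weight = 958/5964.0935 = 0.1606; after-tax cost = 4.2% × (1 − 26.8%) = 3.0744%.
WACC = 0.6257 × 8.6350% + 0.1442 × 5.4151% + 0.0694 × 3.8723% + 0.1606 × 3.0744% = 6.9469%.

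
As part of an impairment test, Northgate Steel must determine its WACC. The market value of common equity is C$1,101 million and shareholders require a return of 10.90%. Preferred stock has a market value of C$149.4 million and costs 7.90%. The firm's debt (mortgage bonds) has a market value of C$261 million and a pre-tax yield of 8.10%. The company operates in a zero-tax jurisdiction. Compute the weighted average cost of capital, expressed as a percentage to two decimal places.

10.12%

Total capital V = 1101 + 149.4 + 261 = 1511.4.
Equity: weight = 1101/1511.4 = 0.7285; cost = 10.9%.
Preferred: weight = 149.4/1511.4 = 0.0988; cost = 7.9%.
Mortgage bonds: weight = 261/1511.4 = 0.1727; after-tax cost = 8.1% × (1 − 0%) = 8.1000%.
WACC = 0.7285 × 10.9000% + 0.0988 × 7.9000% + 0.1727 × 8.1000% = 10.1199%.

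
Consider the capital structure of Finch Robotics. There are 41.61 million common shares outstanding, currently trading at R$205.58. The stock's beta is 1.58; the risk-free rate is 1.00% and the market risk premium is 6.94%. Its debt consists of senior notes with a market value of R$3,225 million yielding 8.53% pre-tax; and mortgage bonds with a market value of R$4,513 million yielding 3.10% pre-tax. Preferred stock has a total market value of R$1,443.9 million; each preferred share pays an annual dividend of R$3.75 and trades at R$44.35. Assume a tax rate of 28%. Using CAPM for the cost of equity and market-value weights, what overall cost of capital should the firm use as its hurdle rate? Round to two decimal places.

8.14%

Cost of equity via CAPM: Re = 1.0% + 1.58 × 6.94% = 11.9652%.
Cost of preferred: Rp = 3.75 / 44.35 = 8.4555%.
Market value of equity E = 205.58 × 41.61m = 8554.1838m.
Total capital V = 8554.1838 + 1443.9 + 3225 + 4513 = 17736.0838.
Equity: weight = 8554.1838/17736.0838 = 0.4823; cost = 11.9652%.
Preferred: weight = 1443.9/17736.0838 = 0.0814; cost = 8.4555%.
Senior notes: weight = 3225/17736.0838 = 0.1818; after-tax cost = 8.53% × (1 − 28%) = 6.1416%.
Mortgage bonds: weight = 4513/17736.0838 = 0.2545; after-tax cost = 3.1% × (1 − 28%) = 2.2320%.
WACC = 0.4823 × 11.9652% + 0.0814 × 8.4555% + 0.1818 × 6.1416% + 0.2545 × 2.2320% = 8.1439%.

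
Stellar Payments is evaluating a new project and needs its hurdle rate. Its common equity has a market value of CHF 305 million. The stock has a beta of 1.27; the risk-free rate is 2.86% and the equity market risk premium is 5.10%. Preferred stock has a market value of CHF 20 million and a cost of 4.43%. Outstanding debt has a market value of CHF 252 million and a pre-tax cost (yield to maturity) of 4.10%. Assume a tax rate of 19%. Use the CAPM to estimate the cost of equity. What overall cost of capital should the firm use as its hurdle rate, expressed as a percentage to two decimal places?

Cost of equity via CAPM: Re = 2.86% + 1.27 × 5.1% = 9.3370%.
Total capital V = 305 + 20 + 252 = 577.
Equity: weight = 305/577 = 0.5286; cost = 9.337%.
Preferred: weight = 20/577 = 0.0347; cost = 4.43%.
Debt: weight = 252/577 = 0.4367; after-tax cost = 4.1% × (1 − 19%) = 3.3210%.
WACC = 0.5286 × 9.3370% + 0.0347 × 4.4300% + 0.4367 × 3.3210% = 6.5395%.

6.54%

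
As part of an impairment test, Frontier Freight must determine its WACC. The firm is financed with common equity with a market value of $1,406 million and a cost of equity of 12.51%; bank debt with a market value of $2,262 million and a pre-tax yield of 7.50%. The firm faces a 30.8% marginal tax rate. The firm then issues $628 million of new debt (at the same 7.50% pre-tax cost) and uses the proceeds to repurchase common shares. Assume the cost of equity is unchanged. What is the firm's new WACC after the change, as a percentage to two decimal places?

6.74%

After the change:
Total capital V = 778 + 2890 = 3668.
Equity: weight = 778/3668 = 0.2121; cost = 12.51%.
Bank debt: weight = 2890/3668 = 0.7879; after-tax cost = 7.5% × (1 − 30.8%) = 5.1900%.
WACC = 0.2121 × 12.5100% + 0.7879 × 5.1900% = 6.7426%.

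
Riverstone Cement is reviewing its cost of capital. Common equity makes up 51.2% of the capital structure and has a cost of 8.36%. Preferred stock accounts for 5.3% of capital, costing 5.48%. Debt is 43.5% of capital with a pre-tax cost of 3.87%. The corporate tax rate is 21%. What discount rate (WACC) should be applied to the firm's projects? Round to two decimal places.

5.90%

After-tax cost of debt = 3.87% × (1 − 21%) = 3.0573%.
WACC = 0.512 × 8.3600% + 0.053 × 5.4800% + 0.435 × 3.0573% = 5.9007%.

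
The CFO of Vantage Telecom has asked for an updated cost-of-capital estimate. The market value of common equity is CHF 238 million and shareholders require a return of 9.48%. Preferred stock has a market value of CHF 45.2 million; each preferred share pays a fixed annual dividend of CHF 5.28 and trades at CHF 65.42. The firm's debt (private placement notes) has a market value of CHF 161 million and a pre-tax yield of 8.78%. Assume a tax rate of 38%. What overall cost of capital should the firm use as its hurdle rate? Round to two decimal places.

7.87%

Cost of preferred: Rp = 5.28 / 65.42 = 8.0709%.
Total capital V = 238 + 45.2 + 161 = 444.2.
Equity: weight = 238/444.2 = 0.5358; cost = 9.48%.
Preferred: weight = 45.2/444.2 = 0.1018; cost = 8.0709%.
Private placement notes: weight = 161/444.2 = 0.3624; after-tax cost = 8.78% × (1 − 38%) = 5.4436%.
WACC = 0.5358 × 9.4800% + 0.1018 × 8.0709% + 0.3624 × 5.4436% = 7.8736%.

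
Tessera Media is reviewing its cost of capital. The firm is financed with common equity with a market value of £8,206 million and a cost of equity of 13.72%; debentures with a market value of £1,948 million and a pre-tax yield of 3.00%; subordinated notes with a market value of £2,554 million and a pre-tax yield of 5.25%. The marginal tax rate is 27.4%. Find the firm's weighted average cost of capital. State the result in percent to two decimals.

9.96%

Total capital V = 8206 + 1948 + 2554 = 12708.
Equity: weight = 8206/12708 = 0.6457; cost = 13.72%.
Debentures: weight = 1948/12708 = 0.1533; after-tax cost = 3% × (1 − 27.4%) = 2.1780%.
Subordinated notes: weight = 2554/12708 = 0.2010; after-tax cost = 5.25% × (1 − 27.4%) = 3.8115%.
WACC = 0.6457 × 13.7200% + 0.1533 × 2.1780% + 0.2010 × 3.8115% = 9.9594%.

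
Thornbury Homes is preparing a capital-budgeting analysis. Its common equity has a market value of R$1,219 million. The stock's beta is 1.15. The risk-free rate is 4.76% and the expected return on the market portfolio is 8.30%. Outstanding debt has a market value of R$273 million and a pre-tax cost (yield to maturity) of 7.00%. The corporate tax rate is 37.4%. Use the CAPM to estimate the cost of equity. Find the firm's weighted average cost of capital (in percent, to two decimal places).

Market risk premium = 8.3% − 4.76% = 3.54%.
Cost of equity via CAPM: Re = 4.76% + 1.15 × 3.54% = 8.8310%.
Total capital V = 1219 + 273 = 1492.
Equity: weight = 1219/1492 = 0.8170; cost = 8.831%.
Debt: weight = 273/1492 = 0.1830; after-tax cost = 7% × (1 − 37.4%) = 4.3820%.
WACC = 0.8170 × 8.8310% + 0.1830 × 4.3820% = 8.0169%.

8.02%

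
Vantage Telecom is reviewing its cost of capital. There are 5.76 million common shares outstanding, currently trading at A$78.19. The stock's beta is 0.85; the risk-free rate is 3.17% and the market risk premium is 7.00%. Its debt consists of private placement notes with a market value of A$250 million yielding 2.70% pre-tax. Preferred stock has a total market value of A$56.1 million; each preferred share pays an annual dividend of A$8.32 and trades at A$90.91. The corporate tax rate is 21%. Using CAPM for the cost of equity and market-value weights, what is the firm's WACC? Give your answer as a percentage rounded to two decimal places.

Cost of equity via CAPM: Re = 3.17% + 0.85 × 7.0% = 9.1200%.
Cost of preferred: Rp = 8.32 / 90.91 = 9.1519%.
Market value of equity E = 78.19 × 5.76m = 450.3744m.
Total capital V = 450.3744 + 56.1 + 250 = 756.4744.
Equity: weight = 450.3744/756.4744 = 0.5954; cost = 9.12%.
Preferred: weight = 56.1/756.4744 = 0.0742; cost = 9.1519%.
Private placement notes: weight = 250/756.4744 = 0.3305; after-tax cost = 2.7% × (1 − 21%) = 2.1330%.
WACC = 0.5954 × 9.1200% + 0.0742 × 9.1519% + 0.3305 × 2.1330% = 6.8133%.

6.81%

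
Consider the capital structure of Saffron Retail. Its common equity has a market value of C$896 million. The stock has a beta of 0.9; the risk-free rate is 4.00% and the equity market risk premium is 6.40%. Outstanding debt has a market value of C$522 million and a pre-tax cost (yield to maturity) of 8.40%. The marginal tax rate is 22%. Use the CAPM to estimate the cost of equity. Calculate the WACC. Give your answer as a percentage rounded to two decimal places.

8.58%

Cost of equity via CAPM: Re = 4.0% + 0.9 × 6.4% = 9.7600%.
Total capital V = 896 + 522 = 1418.
Equity: weight = 896/1418 = 0.6319; cost = 9.76%.
Debt: weight = 522/1418 = 0.3681; after-tax cost = 8.4% × (1 − 22%) = 6.5520%.
WACC = 0.6319 × 9.7600% + 0.3681 × 6.5520% = 8.5791%.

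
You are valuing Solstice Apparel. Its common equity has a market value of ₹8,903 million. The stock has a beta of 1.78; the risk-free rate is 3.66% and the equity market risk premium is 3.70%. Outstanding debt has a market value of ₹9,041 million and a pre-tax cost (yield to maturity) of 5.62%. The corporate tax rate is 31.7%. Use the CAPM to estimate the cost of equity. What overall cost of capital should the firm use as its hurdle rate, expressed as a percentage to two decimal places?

7.02%

Cost of equity via CAPM: Re = 3.66% + 1.78 × 3.7% = 10.2460%.
Total capital V = 8903 + 9041 = 17944.
Equity: weight = 8903/17944 = 0.4962; cost = 10.246%.
Debt: weight = 9041/17944 = 0.5038; after-tax cost = 5.62% × (1 − 31.7%) = 3.8385%.
WACC = 0.4962 × 10.2460% + 0.5038 × 3.8385% = 7.0176%.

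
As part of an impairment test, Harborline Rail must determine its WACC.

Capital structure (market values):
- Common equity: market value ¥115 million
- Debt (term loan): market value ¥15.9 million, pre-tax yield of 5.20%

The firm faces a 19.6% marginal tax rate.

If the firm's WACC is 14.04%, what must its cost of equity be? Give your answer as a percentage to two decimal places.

Total capital V = 115 + 15.9 = 130.9.
Equity weight = 115/130.9 = 0.8785.
Term loan weight = 15.9/130.9 = 0.1215.
Debt contribution = 0.1215 × 5.2% × (1 − 19.6%) = 0.5078%.
Required equity contribution = 14.04% − 0.5078% = 13.5322%.
Re = 13.5322% / 0.8785 = 15.4031%.

15.40%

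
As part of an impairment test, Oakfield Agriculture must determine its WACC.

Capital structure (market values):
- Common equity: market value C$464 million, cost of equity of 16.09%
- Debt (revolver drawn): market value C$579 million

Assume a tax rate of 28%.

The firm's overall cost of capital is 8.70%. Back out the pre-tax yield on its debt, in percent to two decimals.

3.86%

Total capital V = 464 + 579 = 1043.
Equity weight = 464/1043 = 0.4449.
Revolver drawn weight = 579/1043 = 0.5551.
Equity contribution = 0.4449 × 16.09% = 7.1580%.
Remaining for debt = 8.7% − 7.1580% = 1.5420%.
Rd × (1 − 28%) × 0.5551 = 1.5420%  ⇒  Rd = 3.8580%.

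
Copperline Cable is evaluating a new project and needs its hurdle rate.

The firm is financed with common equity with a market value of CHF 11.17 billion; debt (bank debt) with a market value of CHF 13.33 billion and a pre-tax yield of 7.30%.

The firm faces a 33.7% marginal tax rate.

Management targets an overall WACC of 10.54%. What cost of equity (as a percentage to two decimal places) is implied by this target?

Total capital V = 11.17 + 13.33 = 24.5.
Equity weight = 11.17/24.5 = 0.4559.
Bank debt weight = 13.33/24.5 = 0.5441.
Debt contribution = 0.5441 × 7.3% × (1 − 33.7%) = 2.6333%.
Required equity contribution = 10.54% − 2.6333% = 7.9067%.
Re = 7.9067% / 0.4559 = 17.3424%.

17.34%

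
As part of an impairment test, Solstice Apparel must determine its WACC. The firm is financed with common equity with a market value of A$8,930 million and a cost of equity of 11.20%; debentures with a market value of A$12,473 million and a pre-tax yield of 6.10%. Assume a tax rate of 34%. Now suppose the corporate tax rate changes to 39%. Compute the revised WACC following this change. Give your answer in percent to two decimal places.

6.84%

After the change:
Total capital V = 8930 + 12473 = 21403.
Equity: weight = 8930/21403 = 0.4172; cost = 11.2%.
Debentures: weight = 12473/21403 = 0.5828; after-tax cost = 6.1% × (1 − 39%) = 3.7210%.
WACC = 0.4172 × 11.2000% + 0.5828 × 3.7210% = 6.8415%.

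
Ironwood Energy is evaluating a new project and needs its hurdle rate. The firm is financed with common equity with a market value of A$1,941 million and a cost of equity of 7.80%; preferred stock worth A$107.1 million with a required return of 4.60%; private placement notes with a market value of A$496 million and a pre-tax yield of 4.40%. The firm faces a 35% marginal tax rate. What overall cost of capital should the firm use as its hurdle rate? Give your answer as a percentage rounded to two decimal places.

6.70%

Total capital V = 1941 + 107.1 + 496 = 2544.1.
Equity: weight = 1941/2544.1 = 0.7629; cost = 7.8%.
Preferred: weight = 107.1/2544.1 = 0.0421; cost = 4.6%.
Private placement notes: weight = 496/2544.1 = 0.1950; after-tax cost = 4.4% × (1 − 35%) = 2.8600%.
WACC = 0.7629 × 7.8000% + 0.0421 × 4.6000% + 0.1950 × 2.8600% = 6.7022%.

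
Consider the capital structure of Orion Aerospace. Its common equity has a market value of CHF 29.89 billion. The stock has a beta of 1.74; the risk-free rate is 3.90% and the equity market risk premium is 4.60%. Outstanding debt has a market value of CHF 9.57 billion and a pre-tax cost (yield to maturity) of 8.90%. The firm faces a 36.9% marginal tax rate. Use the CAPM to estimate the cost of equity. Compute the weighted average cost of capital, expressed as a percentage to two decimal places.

Cost of equity via CAPM: Re = 3.9% + 1.74 × 4.6% = 11.9040%.
Total capital V = 29.89 + 9.57 = 39.46.
Equity: weight = 29.89/39.46 = 0.7575; cost = 11.904%.
Debt: weight = 9.57/39.46 = 0.2425; after-tax cost = 8.9% × (1 − 36.9%) = 5.6159%.
WACC = 0.7575 × 11.9040% + 0.2425 × 5.6159% = 10.3790%.

10.38%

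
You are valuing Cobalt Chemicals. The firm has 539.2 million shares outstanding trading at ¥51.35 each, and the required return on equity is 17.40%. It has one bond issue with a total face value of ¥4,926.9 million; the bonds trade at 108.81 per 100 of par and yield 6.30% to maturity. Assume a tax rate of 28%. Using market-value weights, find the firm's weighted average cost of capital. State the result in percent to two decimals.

15.31%

Market value of equity E = 51.35 × 539.2m = 27687.92m. Market value of debt D = 4926.9m × 108.81/100 = 5360.95989m.
Total capital V = 27687.92 + 5360.95989 = 33048.87989.
Equity: weight = 27687.92/33048.87989 = 0.8378; cost = 17.4%.
Bonds outstanding: weight = 5360.95989/33048.87989 = 0.1622; after-tax cost = 6.3% × (1 − 28%) = 4.5360%.
WACC = 0.8378 × 17.4000% + 0.1622 × 4.5360% = 15.3133%.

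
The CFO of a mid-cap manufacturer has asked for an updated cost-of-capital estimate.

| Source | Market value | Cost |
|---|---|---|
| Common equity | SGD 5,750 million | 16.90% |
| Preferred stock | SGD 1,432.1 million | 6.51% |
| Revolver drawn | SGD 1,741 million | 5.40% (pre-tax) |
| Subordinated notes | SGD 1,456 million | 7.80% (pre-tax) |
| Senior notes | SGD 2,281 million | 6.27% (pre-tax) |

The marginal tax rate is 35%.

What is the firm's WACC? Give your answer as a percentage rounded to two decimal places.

10.21%

Total capital V = 5750 + 1432.1 + 1741 + 1456 + 2281 = 12660.1.
Equity: weight = 5750/12660.1 = 0.4542; cost = 16.9%.
Preferred: weight = 1432.1/12660.1 = 0.1131; cost = 6.51%.
Revolver drawn: weight = 1741/12660.1 = 0.1375; after-tax cost = 5.4% × (1 − 35%) = 3.5100%.
Subordinated notes: weight = 1456/12660.1 = 0.1150; after-tax cost = 7.8% × (1 − 35%) = 5.0700%.
Senior notes: weight = 2281/12660.1 = 0.1802; after-tax cost = 6.27% × (1 − 35%) = 4.0755%.
WACC = 0.4542 × 16.9000% + 0.1131 × 6.5100% + 0.1375 × 3.5100% + 0.1150 × 5.0700% + 0.1802 × 4.0755% = 10.2122%.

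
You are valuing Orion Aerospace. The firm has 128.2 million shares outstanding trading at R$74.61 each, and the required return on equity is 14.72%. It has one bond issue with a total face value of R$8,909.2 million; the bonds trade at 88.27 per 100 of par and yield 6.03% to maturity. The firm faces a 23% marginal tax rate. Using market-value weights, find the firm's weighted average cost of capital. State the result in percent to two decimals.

10.17%

Market value of equity E = 74.61 × 128.2m = 9565.002m. Market value of debt D = 8909.2m × 88.27/100 = 7864.15084m.
Total capital V = 9565.002 + 7864.15084 = 17429.15284.
Equity: weight = 9565.002/17429.15284 = 0.5488; cost = 14.72%.
Bonds outstanding: weight = 7864.15084/17429.15284 = 0.4512; after-tax cost = 6.03% × (1 − 23%) = 4.6431%.
WACC = 0.5488 × 14.7200% + 0.4512 × 4.6431% = 10.1732%.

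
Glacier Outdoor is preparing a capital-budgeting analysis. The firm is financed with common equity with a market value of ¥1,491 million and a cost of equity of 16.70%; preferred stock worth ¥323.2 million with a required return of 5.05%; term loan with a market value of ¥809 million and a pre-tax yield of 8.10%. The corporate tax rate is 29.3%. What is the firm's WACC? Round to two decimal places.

11.88%

Total capital V = 1491 + 323.2 + 809 = 2623.2.
Equity: weight = 1491/2623.2 = 0.5684; cost = 16.7%.
Preferred: weight = 323.2/2623.2 = 0.1232; cost = 5.05%.
Term loan: weight = 809/2623.2 = 0.3084; after-tax cost = 8.1% × (1 − 29.3%) = 5.7267%.
WACC = 0.5684 × 16.7000% + 0.1232 × 5.0500% + 0.3084 × 5.7267% = 11.8804%.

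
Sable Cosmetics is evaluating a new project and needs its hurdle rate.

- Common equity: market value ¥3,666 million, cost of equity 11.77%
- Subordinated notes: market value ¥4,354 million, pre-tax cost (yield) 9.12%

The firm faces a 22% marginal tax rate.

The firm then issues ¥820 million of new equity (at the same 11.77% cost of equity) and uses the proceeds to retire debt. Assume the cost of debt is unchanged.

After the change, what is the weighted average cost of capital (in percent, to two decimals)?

After the change:
Total capital V = 4486 + 3534 = 8020.
Equity: weight = 4486/8020 = 0.5594; cost = 11.77%.
Subordinated notes: weight = 3534/8020 = 0.4406; after-tax cost = 9.12% × (1 − 22%) = 7.1136%.
WACC = 0.5594 × 11.7700% + 0.4406 × 7.1136% = 9.7182%.

9.72%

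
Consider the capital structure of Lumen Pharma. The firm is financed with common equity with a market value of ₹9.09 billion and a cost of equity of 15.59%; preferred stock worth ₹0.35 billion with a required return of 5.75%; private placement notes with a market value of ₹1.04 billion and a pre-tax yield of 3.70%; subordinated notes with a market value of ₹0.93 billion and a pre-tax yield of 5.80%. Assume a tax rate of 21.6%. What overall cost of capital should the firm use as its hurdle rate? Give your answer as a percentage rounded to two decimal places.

13.23%

Total capital V = 9.09 + 0.35 + 1.04 + 0.93 = 11.41.
Equity: weight = 9.09/11.41 = 0.7967; cost = 15.59%.
Preferred: weight = 0.35/11.41 = 0.0307; cost = 5.75%.
Private placement notes: weight = 1.04/11.41 = 0.0911; after-tax cost = 3.7% × (1 − 21.6%) = 2.9008%.
Subordinated notes: weight = 0.93/11.41 = 0.0815; after-tax cost = 5.8% × (1 − 21.6%) = 4.5472%.
WACC = 0.7967 × 15.5900% + 0.0307 × 5.7500% + 0.0911 × 2.9008% + 0.0815 × 4.5472% = 13.2315%.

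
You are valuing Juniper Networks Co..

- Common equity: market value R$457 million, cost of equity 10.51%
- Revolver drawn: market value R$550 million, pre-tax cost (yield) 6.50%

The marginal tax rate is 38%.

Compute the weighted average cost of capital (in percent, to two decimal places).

Total capital V = 457 + 550 = 1007.
Equity: weight = 457/1007 = 0.4538; cost = 10.51%.
Revolver drawn: weight = 550/1007 = 0.5462; after-tax cost = 6.5% × (1 − 38%) = 4.0300%.
WACC = 0.4538 × 10.5100% + 0.5462 × 4.0300% = 6.9708%.

6.97%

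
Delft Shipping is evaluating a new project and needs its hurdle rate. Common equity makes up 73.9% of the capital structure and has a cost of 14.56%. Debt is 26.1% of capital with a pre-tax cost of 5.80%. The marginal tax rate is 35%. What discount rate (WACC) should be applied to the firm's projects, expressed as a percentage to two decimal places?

After-tax cost of debt = 5.8% × (1 − 35%) = 3.7700%.
WACC = 0.739 × 14.5600% + 0.261 × 3.7700% = 11.7438%.

11.74%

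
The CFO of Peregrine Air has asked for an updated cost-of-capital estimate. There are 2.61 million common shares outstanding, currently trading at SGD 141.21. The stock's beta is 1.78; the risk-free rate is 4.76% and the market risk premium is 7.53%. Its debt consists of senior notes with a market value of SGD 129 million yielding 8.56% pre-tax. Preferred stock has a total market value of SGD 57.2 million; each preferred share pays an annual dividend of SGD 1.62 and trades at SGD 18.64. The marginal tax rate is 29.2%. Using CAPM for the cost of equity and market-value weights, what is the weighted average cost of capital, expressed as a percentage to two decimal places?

Cost of equity via CAPM: Re = 4.76% + 1.78 × 7.53% = 18.1634%.
Cost of preferred: Rp = 1.62 / 18.64 = 8.6910%.
Market value of equity E = 141.21 × 2.61m = 368.5581m.
Total capital V = 368.5581 + 57.2 + 129 = 554.7581.
Equity: weight = 368.5581/554.7581 = 0.6644; cost = 18.1634%.
Preferred: weight = 57.2/554.7581 = 0.1031; cost = 8.691%.
Senior notes: weight = 129/554.7581 = 0.2325; after-tax cost = 8.56% × (1 − 29.2%) = 6.0605%.
WACC = 0.6644 × 18.1634% + 0.1031 × 8.6910% + 0.2325 × 6.0605% = 14.3724%.

14.37%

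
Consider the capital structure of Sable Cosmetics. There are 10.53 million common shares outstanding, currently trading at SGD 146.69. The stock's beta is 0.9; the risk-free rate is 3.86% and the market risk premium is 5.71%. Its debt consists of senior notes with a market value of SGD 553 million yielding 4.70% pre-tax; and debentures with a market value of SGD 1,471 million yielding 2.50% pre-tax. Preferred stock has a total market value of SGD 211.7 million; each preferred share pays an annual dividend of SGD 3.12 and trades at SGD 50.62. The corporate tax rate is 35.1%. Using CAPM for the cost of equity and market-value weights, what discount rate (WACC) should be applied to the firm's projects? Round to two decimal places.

5.10%

Cost of equity via CAPM: Re = 3.86% + 0.9 × 5.71% = 8.9990%.
Cost of preferred: Rp = 3.12 / 50.62 = 6.1636%.
Market value of equity E = 146.69 × 10.53m = 1544.6457m.
Total capital V = 1544.6457 + 211.7 + 553 + 1471 = 3780.3457.
Equity: weight = 1544.6457/3780.3457 = 0.4086; cost = 8.999%.
Preferred: weight = 211.7/3780.3457 = 0.0560; cost = 6.1636%.
Senior notes: weight = 553/3780.3457 = 0.1463; after-tax cost = 4.7% × (1 − 35.1%) = 3.0503%.
Debentures: weight = 1471/3780.3457 = 0.3891; after-tax cost = 2.5% × (1 − 35.1%) = 1.6225%.
WACC = 0.4086 × 8.9990% + 0.0560 × 6.1636% + 0.1463 × 3.0503% + 0.3891 × 1.6225% = 5.0997%.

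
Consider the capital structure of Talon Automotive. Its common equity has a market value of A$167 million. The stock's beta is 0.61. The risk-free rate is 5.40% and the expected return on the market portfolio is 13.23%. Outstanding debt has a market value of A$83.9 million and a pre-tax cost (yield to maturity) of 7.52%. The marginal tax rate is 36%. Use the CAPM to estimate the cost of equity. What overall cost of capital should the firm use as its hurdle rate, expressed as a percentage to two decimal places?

Market risk premium = 13.23% − 5.4% = 7.83%.
Cost of equity via CAPM: Re = 5.4% + 0.61 × 7.83% = 10.1763%.
Total capital V = 167 + 83.9 = 250.9.
Equity: weight = 167/250.9 = 0.6656; cost = 10.1763%.
Debt: weight = 83.9/250.9 = 0.3344; after-tax cost = 7.52% × (1 − 36%) = 4.8128%.
WACC = 0.6656 × 10.1763% + 0.3344 × 4.8128% = 8.3828%.

8.38%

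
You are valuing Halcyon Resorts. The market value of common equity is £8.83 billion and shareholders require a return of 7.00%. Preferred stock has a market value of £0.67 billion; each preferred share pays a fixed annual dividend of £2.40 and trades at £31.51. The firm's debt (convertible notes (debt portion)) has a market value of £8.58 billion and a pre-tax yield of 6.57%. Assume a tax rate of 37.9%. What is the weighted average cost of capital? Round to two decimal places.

Cost of preferred: Rp = 2.4 / 31.51 = 7.6166%.
Total capital V = 8.83 + 0.67 + 8.58 = 18.08.
Equity: weight = 8.83/18.08 = 0.4884; cost = 7%.
Preferred: weight = 0.67/18.08 = 0.0371; cost = 7.6166%.
Convertible notes (debt portion): weight = 8.58/18.08 = 0.4746; after-tax cost = 6.57% × (1 − 37.9%) = 4.0800%.
WACC = 0.4884 × 7.0000% + 0.0371 × 7.6166% + 0.4746 × 4.0800% = 5.6371%.

5.64%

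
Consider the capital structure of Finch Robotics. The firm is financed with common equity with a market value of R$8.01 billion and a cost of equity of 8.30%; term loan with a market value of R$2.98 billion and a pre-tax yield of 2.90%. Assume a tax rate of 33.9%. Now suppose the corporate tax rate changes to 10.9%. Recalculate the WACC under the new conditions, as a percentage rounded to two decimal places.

After the change:
Total capital V = 8.01 + 2.98 = 10.99.
Equity: weight = 8.01/10.99 = 0.7288; cost = 8.3%.
Term loan: weight = 2.98/10.99 = 0.2712; after-tax cost = 2.9% × (1 − 10.9%) = 2.5839%.
WACC = 0.7288 × 8.3000% + 0.2712 × 2.5839% = 6.7500%.

6.75%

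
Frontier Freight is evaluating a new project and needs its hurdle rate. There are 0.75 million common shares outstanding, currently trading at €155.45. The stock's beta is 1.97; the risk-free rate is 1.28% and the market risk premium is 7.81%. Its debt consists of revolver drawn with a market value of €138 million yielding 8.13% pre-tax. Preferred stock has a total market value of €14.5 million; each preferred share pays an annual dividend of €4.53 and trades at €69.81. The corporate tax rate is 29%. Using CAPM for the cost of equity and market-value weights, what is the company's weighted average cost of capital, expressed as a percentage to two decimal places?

Cost of equity via CAPM: Re = 1.28% + 1.97 × 7.81% = 16.6657%.
Cost of preferred: Rp = 4.53 / 69.81 = 6.4890%.
Market value of equity E = 155.45 × 0.75m = 116.5875m.
Total capital V = 116.5875 + 14.5 + 138 = 269.0875.
Equity: weight = 116.5875/269.0875 = 0.4333; cost = 16.6657%.
Preferred: weight = 14.5/269.0875 = 0.0539; cost = 6.489%.
Revolver drawn: weight = 138/269.0875 = 0.5128; after-tax cost = 8.13% × (1 − 29%) = 5.7723%.
WACC = 0.4333 × 16.6657% + 0.0539 × 6.4890% + 0.5128 × 5.7723% = 10.5307%.

10.53%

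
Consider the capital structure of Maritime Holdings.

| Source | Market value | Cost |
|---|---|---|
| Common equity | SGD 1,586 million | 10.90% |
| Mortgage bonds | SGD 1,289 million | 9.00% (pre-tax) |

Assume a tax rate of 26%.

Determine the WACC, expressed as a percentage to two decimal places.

Total capital V = 1586 + 1289 = 2875.
Equity: weight = 1586/2875 = 0.5517; cost = 10.9%.
Mortgage bonds: weight = 1289/2875 = 0.4483; after-tax cost = 9% × (1 − 26%) = 6.6600%.
WACC = 0.5517 × 10.9000% + 0.4483 × 6.6600% = 8.9990%.

9.00%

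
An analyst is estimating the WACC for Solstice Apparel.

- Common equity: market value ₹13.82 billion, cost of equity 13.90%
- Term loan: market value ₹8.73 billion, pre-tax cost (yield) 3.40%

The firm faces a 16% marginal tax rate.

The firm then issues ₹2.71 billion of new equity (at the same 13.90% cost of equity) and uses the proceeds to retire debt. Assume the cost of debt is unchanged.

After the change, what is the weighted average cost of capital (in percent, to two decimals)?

10.95%

After the change:
Total capital V = 16.53 + 6.02 = 22.55.
Equity: weight = 16.53/22.55 = 0.7330; cost = 13.9%.
Term loan: weight = 6.02/22.55 = 0.2670; after-tax cost = 3.4% × (1 − 16%) = 2.8560%.
WACC = 0.7330 × 13.9000% + 0.2670 × 2.8560% = 10.9517%.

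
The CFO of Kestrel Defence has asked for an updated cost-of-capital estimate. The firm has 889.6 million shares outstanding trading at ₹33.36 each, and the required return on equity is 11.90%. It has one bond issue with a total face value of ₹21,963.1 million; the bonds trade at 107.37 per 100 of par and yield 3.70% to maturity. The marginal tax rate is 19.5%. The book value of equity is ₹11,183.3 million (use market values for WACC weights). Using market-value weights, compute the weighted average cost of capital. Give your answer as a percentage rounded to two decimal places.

7.95%

Market value of equity E = 33.36 × 889.6m = 29677.056m. Market value of debt D = 21963.1m × 107.37/100 = 23581.78047m.
Total capital V = 29677.056 + 23581.78047 = 53258.83647.
Equity: weight = 29677.056/53258.83647 = 0.5572; cost = 11.9%.
Bonds outstanding: weight = 23581.78047/53258.83647 = 0.4428; after-tax cost = 3.7% × (1 − 19.5%) = 2.9785%.
WACC = 0.5572 × 11.9000% + 0.4428 × 2.9785% = 7.9498%.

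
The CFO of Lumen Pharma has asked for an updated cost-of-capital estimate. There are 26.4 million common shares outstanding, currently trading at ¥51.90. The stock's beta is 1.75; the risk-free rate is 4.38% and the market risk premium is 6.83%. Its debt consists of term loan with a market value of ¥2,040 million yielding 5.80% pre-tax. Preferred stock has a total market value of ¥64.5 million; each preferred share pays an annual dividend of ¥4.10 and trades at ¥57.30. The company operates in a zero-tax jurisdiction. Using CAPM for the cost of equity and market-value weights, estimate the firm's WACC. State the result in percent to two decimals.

Cost of equity via CAPM: Re = 4.38% + 1.75 × 6.83% = 16.3325%.
Cost of preferred: Rp = 4.1 / 57.3 = 7.1553%.
Market value of equity E = 51.9 × 26.4m = 1370.16m.
Total capital V = 1370.16 + 64.5 + 2040 = 3474.66.
Equity: weight = 1370.16/3474.66 = 0.3943; cost = 16.3325%.
Preferred: weight = 64.5/3474.66 = 0.0186; cost = 7.1553%.
Term loan: weight = 2040/3474.66 = 0.5871; after-tax cost = 5.8% × (1 − 0%) = 5.8000%.
WACC = 0.3943 × 16.3325% + 0.0186 × 7.1553% + 0.5871 × 5.8000% = 9.9784%.

9.98%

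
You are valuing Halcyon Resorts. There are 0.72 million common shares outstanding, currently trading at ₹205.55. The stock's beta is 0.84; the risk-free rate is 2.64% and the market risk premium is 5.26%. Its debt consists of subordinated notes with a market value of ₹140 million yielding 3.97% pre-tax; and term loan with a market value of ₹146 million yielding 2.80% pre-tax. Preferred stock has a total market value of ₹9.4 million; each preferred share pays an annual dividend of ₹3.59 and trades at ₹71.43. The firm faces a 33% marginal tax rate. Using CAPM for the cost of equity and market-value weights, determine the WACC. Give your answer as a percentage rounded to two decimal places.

3.92%

Cost of equity via CAPM: Re = 2.64% + 0.84 × 5.26% = 7.0584%.
Cost of preferred: Rp = 3.59 / 71.43 = 5.0259%.
Market value of equity E = 205.55 × 0.72m = 147.996m.
Total capital V = 147.996 + 9.4 + 140 + 146 = 443.396.
Equity: weight = 147.996/443.396 = 0.3338; cost = 7.0584%.
Preferred: weight = 9.4/443.396 = 0.0212; cost = 5.0259%.
Subordinated notes: weight = 140/443.396 = 0.3157; after-tax cost = 3.97% × (1 − 33%) = 2.6599%.
Term loan: weight = 146/443.396 = 0.3293; after-tax cost = 2.8% × (1 − 33%) = 1.8760%.
WACC = 0.3338 × 7.0584% + 0.0212 × 5.0259% + 0.3157 × 2.6599% + 0.3293 × 1.8760% = 3.9201%.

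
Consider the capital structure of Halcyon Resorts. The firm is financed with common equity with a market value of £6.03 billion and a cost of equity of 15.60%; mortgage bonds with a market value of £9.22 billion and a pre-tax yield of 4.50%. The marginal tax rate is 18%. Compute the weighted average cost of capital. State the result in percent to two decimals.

8.40%

Total capital V = 6.03 + 9.22 = 15.25.
Equity: weight = 6.03/15.25 = 0.3954; cost = 15.6%.
Mortgage bonds: weight = 9.22/15.25 = 0.6046; after-tax cost = 4.5% × (1 − 18%) = 3.6900%.
WACC = 0.3954 × 15.6000% + 0.6046 × 3.6900% = 8.3993%.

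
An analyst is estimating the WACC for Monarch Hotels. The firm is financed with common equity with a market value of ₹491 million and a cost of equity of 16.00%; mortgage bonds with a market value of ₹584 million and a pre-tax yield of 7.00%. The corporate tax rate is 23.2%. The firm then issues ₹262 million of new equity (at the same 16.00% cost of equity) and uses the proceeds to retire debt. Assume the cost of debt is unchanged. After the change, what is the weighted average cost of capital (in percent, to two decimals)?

After the change:
Total capital V = 753 + 322 = 1075.
Equity: weight = 753/1075 = 0.7005; cost = 16%.
Mortgage bonds: weight = 322/1075 = 0.2995; after-tax cost = 7% × (1 − 23.2%) = 5.3760%.
WACC = 0.7005 × 16.0000% + 0.2995 × 5.3760% = 12.8177%.

12.82%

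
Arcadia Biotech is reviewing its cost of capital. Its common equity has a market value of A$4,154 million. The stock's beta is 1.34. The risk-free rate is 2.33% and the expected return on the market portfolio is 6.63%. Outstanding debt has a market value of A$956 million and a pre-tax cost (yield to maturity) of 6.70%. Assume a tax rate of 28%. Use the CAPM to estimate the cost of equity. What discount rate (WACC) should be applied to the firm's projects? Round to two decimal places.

7.48%

Market risk premium = 6.63% − 2.33% = 4.3%.
Cost of equity via CAPM: Re = 2.33% + 1.34 × 4.3% = 8.0920%.
Total capital V = 4154 + 956 = 5110.
Equity: weight = 4154/5110 = 0.8129; cost = 8.092%.
Debt: weight = 956/5110 = 0.1871; after-tax cost = 6.7% × (1 − 28%) = 4.8240%.
WACC = 0.8129 × 8.0920% + 0.1871 × 4.8240% = 7.4806%.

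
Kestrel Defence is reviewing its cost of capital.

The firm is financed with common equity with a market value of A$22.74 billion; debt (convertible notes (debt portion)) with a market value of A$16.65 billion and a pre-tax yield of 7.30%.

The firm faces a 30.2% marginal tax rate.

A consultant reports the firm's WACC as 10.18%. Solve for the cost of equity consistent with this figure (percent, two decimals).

Total capital V = 22.74 + 16.65 = 39.39.
Equity weight = 22.74/39.39 = 0.5773.
Convertible notes (debt portion) weight = 16.65/39.39 = 0.4227.
Debt contribution = 0.4227 × 7.3% × (1 − 30.2%) = 2.1538%.
Required equity contribution = 10.18% − 2.1538% = 8.0262%.
Re = 8.0262% / 0.5773 = 13.9029%.

13.90%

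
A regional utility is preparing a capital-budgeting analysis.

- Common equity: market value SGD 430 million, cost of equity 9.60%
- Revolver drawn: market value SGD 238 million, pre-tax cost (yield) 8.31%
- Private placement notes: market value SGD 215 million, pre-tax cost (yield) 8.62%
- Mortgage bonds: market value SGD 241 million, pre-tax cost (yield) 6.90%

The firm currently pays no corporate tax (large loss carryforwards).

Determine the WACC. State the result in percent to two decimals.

8.56%

Total capital V = 430 + 238 + 215 + 241 = 1124.
Equity: weight = 430/1124 = 0.3826; cost = 9.6%.
Revolver drawn: weight = 238/1124 = 0.2117; after-tax cost = 8.31% × (1 − 0%) = 8.3100%.
Private placement notes: weight = 215/1124 = 0.1913; after-tax cost = 8.62% × (1 − 0%) = 8.6200%.
Mortgage bonds: weight = 241/1124 = 0.2144; after-tax cost = 6.9% × (1 − 0%) = 6.9000%.
WACC = 0.3826 × 9.6000% + 0.2117 × 8.3100% + 0.1913 × 8.6200% + 0.2144 × 6.9000% = 8.5605%.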